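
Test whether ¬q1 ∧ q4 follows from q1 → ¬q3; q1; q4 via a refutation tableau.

No

Initial set: {(q1 → ¬q3); q1; q4; ¬(¬q1 ∧ q4)}.
(q1 → ¬q3): β-rule — branch into ¬q1  //  ¬q3.
  branch 1 (add ¬q1):
    × closes — contains both q1 and ¬q1.
  branch 2 (add ¬q3):
    ¬(¬q1 ∧ q4): β-rule — branch into ¬¬q1  //  ¬q4.
      branch 2.1 (add ¬¬q1):
        ○ open, literals {q1=T, q3=F, q4=T}.
      branch 2.2 (add ¬q4):
        × closes — contains both q4 and ¬q4.
2 branches closed, 1 open.
An open branch gives a countermodel: q1=T, q3=F, q4=T (unmentioned atoms arbitrary); the premises hold there but the conclusion fails.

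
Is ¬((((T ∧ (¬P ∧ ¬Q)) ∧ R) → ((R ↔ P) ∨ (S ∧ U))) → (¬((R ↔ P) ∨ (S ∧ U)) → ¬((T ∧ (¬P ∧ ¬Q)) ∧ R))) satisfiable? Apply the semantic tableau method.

Initial set: {¬((((T ∧ (¬P ∧ ¬Q)) ∧ R) → ((R ↔ P) ∨ (S ∧ U))) → (¬((R ↔ P) ∨ (S ∧ U)) → ¬((T ∧ (¬P ∧ ¬Q)) ∧ R)))}.
¬((((T ∧ (¬P ∧ ¬Q)) ∧ R) → ((R ↔ P) ∨ (S ∧ U))) → (¬((R ↔ P) ∨ (S ∧ U)) → ¬((T ∧ (¬P ∧ ¬Q)) ∧ R))): α-rule — add (((T ∧ (¬P ∧ ¬Q)) ∧ R) → ((R ↔ P) ∨ (S ∧ U))), ¬(¬((R ↔ P) ∨ (S ∧ U)) → ¬((T ∧ (¬P ∧ ¬Q)) ∧ R)).
¬(¬((R ↔ P) ∨ (S ∧ U)) → ¬((T ∧ (¬P ∧ ¬Q)) ∧ R)): α-rule — add ¬((R ↔ P) ∨ (S ∧ U)), ¬¬((T ∧ (¬P ∧ ¬Q)) ∧ R).
¬((R ↔ P) ∨ (S ∧ U)): α-rule — add ¬(R ↔ P), ¬(S ∧ U).
¬¬((T ∧ (¬P ∧ ¬Q)) ∧ R): α-rule — add (T ∧ (¬P ∧ ¬Q)), R.
(T ∧ (¬P ∧ ¬Q)): α-rule — add T, (¬P ∧ ¬Q).
(¬P ∧ ¬Q): α-rule — add ¬P, ¬Q.
(((T ∧ (¬P ∧ ¬Q)) ∧ R) → ((R ↔ P) ∨ (S ∧ U))): β-rule — branch into ¬((T ∧ (¬P ∧ ¬Q)) ∧ R)  //  ((R ↔ P) ∨ (S ∧ U)).
  branch 1 (add ¬((T ∧ (¬P ∧ ¬Q)) ∧ R)):
    ¬(R ↔ P): β-rule — branch into R, ¬P  //  ¬R, P.
      branch 1.1 (add R, ¬P):
        ¬(S ∧ U): β-rule — branch into ¬S  //  ¬U.
          branch 1.1.1 (add ¬S):
            ¬((T ∧ (¬P ∧ ¬Q)) ∧ R): β-rule — branch into ¬(T ∧ (¬P ∧ ¬Q))  //  ¬R.
              branch 1.1.1.1 (add ¬(T ∧ (¬P ∧ ¬Q))):
                ¬(T ∧ (¬P ∧ ¬Q)): β-rule — branch into ¬T  //  ¬(¬P ∧ ¬Q).
                  branch 1.1.1.1.1 (add ¬T):
                    × closes — contains both T and ¬T.
                  branch 1.1.1.1.2 (add ¬(¬P ∧ ¬Q)):
                    ¬(¬P ∧ ¬Q): β-rule — branch into ¬¬P  //  ¬¬Q.
                      branch 1.1.1.1.2.1 (add ¬¬P):
                        × closes — contains both P and ¬P.
                      branch 1.1.1.1.2.2 (add ¬¬Q):
                        × closes — contains both Q and ¬Q.
              branch 1.1.1.2 (add ¬R):
                × closes — contains both R and ¬R.
          branch 1.1.2 (add ¬U):
            ¬((T ∧ (¬P ∧ ¬Q)) ∧ R): β-rule — branch into ¬(T ∧ (¬P ∧ ¬Q))  //  ¬R.
              branch 1.1.2.1 (add ¬(T ∧ (¬P ∧ ¬Q))):
                ¬(T ∧ (¬P ∧ ¬Q)): β-rule — branch into ¬T  //  ¬(¬P ∧ ¬Q).
                  branch 1.1.2.1.1 (add ¬T):
                    × closes — contains both T and ¬T.
                  branch 1.1.2.1.2 (add ¬(¬P ∧ ¬Q)):
                    ¬(¬P ∧ ¬Q): β-rule — branch into ¬¬P  //  ¬¬Q.
                      branch 1.1.2.1.2.1 (add ¬¬P):
                        × closes — contains both P and ¬P.
                      branch 1.1.2.1.2.2 (add ¬¬Q):
                        × closes — contains both Q and ¬Q.
              branch 1.1.2.2 (add ¬R):
                × closes — contains both R and ¬R.
      branch 1.2 (add ¬R, P):
        × closes — contains both R and ¬R.
  branch 2 (add ((R ↔ P) ∨ (S ∧ U))):
    ¬(R ↔ P): β-rule — branch into R, ¬P  //  ¬R, P.
      branch 2.1 (add R, ¬P):
        ¬(S ∧ U): β-rule — branch into ¬S  //  ¬U.
          branch 2.1.1 (add ¬S):
            ((R ↔ P) ∨ (S ∧ U)): β-rule — branch into (R ↔ P)  //  (S ∧ U).
              branch 2.1.1.1 (add (R ↔ P)):
                (R ↔ P): β-rule — branch into R, P  //  ¬R, ¬P.
                  branch 2.1.1.1.1 (add R, P):
                    × closes — contains both P and ¬P.
                  branch 2.1.1.1.2 (add ¬R, ¬P):
                    × closes — contains both R and ¬R.
              branch 2.1.1.2 (add (S ∧ U)):
                (S ∧ U): α-rule — add S, U.
                × closes — contains both S and ¬S.
          branch 2.1.2 (add ¬U):
            ((R ↔ P) ∨ (S ∧ U)): β-rule — branch into (R ↔ P)  //  (S ∧ U).
              branch 2.1.2.1 (add (R ↔ P)):
                (R ↔ P): β-rule — branch into R, P  //  ¬R, ¬P.
                  branch 2.1.2.1.1 (add R, P):
                    × closes — contains both P and ¬P.
                  branch 2.1.2.1.2 (add ¬R, ¬P):
                    × closes — contains both R and ¬R.
              branch 2.1.2.2 (add (S ∧ U)):
                (S ∧ U): α-rule — add S, U.
                × closes — contains both U and ¬U.
      branch 2.2 (add ¬R, P):
        × closes — contains both R and ¬R.
All 16 branches close.
Every branch closed; the formula is unsatisfiable.

Unsatisfiable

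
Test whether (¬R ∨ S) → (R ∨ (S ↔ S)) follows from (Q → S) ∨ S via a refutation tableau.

Initial set: {((Q → S) ∨ S); ¬((¬R ∨ S) → (R ∨ (S ↔ S)))}.
¬((¬R ∨ S) → (R ∨ (S ↔ S))): α-rule — add (¬R ∨ S), ¬(R ∨ (S ↔ S)).
¬(R ∨ (S ↔ S)): α-rule — add ¬R, ¬(S ↔ S).
((Q → S) ∨ S): β-rule — branch into (Q → S)  //  S.
  branch 1 (add (Q → S)):
    (¬R ∨ S): β-rule — branch into ¬R  //  S.
      branch 1.1 (add ¬R):
        ¬(S ↔ S): β-rule — branch into S, ¬S  //  ¬S, S.
          branch 1.1.1 (add S, ¬S):
            × closes — contains both S and ¬S.
          branch 1.1.2 (add ¬S, S):
            × closes — contains both S and ¬S.
      branch 1.2 (add S):
        ¬(S ↔ S): β-rule — branch into S, ¬S  //  ¬S, S.
          branch 1.2.1 (add S, ¬S):
            × closes — contains both S and ¬S.
          branch 1.2.2 (add ¬S, S):
            × closes — contains both S and ¬S.
  branch 2 (add S):
    (¬R ∨ S): β-rule — branch into ¬R  //  S.
      branch 2.1 (add ¬R):
        ¬(S ↔ S): β-rule — branch into S, ¬S  //  ¬S, S.
          branch 2.1.1 (add S, ¬S):
            × closes — contains both S and ¬S.
          branch 2.1.2 (add ¬S, S):
            × closes — contains both S and ¬S.
      branch 2.2 (add S):
        ¬(S ↔ S): β-rule — branch into S, ¬S  //  ¬S, S.
          branch 2.2.1 (add S, ¬S):
            × closes — contains both S and ¬S.
          branch 2.2.2 (add ¬S, S):
            × closes — contains both S and ¬S.
All 8 branches close.
Every branch closed, so the premises entail the conclusion.

Yes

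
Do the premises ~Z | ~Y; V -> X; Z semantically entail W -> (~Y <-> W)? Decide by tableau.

Initial set: {(~Z | ~Y); (V -> X); Z; ~(W -> (~Y <-> W))}.
~(W -> (~Y <-> W)): α-rule — add W, ~(~Y <-> W).
(~Z | ~Y): β-rule — branch into ~Z  //  ~Y.
  branch 1 (add ~Z):
    × closes — contains both Z and ~Z.
  branch 2 (add ~Y):
    (V -> X): β-rule — branch into ~V  //  X.
      branch 2.1 (add ~V):
        ~(~Y <-> W): β-rule — branch into ~Y, ~W  //  ~~Y, W.
          branch 2.1.1 (add ~Y, ~W):
            × closes — contains both W and ~W.
          branch 2.1.2 (add ~~Y, W):
            × closes — contains both Y and ~Y.
      branch 2.2 (add X):
        ~(~Y <-> W): β-rule — branch into ~Y, ~W  //  ~~Y, W.
          branch 2.2.1 (add ~Y, ~W):
            × closes — contains both W and ~W.
          branch 2.2.2 (add ~~Y, W):
            × closes — contains both Y and ~Y.
All 5 branches close.
Every branch closed, so the premises entail the conclusion.

Yes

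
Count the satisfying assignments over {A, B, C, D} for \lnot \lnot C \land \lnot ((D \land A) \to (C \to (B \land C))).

Initial set: {T (\lnot \lnot C \land \lnot ((D \land A) \to (C \to (B \land C))))}.
T (\lnot \lnot C \land \lnot ((D \land A) \to (C \to (B \land C)))): α-rule — add T \lnot \lnot C, T \lnot ((D \land A) \to (C \to (B \land C))).
T \lnot \lnot C: drop double negation, giving T C.
T \lnot ((D \land A) \to (C \to (B \land C))): α-rule — add T (D \land A), F (C \to (B \land C)).
T (D \land A): α-rule — add T D, T A.
F (C \to (B \land C)): α-rule — add T C, F (B \land C).
F (B \land C): β-rule — branch into F B  //  F C.
  branch 1 (add F B):
    ○ open, literals {A=1, B=0, C=1, D=1}.
  branch 2 (add F C):
    × closes — contains both C and \lnot C.
1 branch closed, 1 open.
Each open branch fixes some atoms; the unmentioned ones are free. Counting distinct full assignments: branch {A=1, B=0, C=1, D=1} (none free) contributes 1 new. Total: 1.

1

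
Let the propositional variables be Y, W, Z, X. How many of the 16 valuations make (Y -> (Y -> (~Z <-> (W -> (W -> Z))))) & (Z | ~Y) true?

Initial set: {((Y -> (Y -> (~Z <-> (W -> (W -> Z))))) & (Z | ~Y))}.
((Y -> (Y -> (~Z <-> (W -> (W -> Z))))) & (Z | ~Y)): α-rule — add (Y -> (Y -> (~Z <-> (W -> (W -> Z))))), (Z | ~Y).
(Y -> (Y -> (~Z <-> (W -> (W -> Z))))): β-rule — branch into ~Y  //  (Y -> (~Z <-> (W -> (W -> Z)))).
  branch 1 (add ~Y):
    (Z | ~Y): β-rule — branch into Z  //  ~Y.
      branch 1.1 (add Z):
        ○ open, literals {Y=F, Z=T}.
      branch 1.2 (add ~Y):
        ○ open, literals {Y=F}.
  branch 2 (add (Y -> (~Z <-> (W -> (W -> Z))))):
    (Z | ~Y): β-rule — branch into Z  //  ~Y.
      branch 2.1 (add Z):
        (Y -> (~Z <-> (W -> (W -> Z)))): β-rule — branch into ~Y  //  (~Z <-> (W -> (W -> Z))).
          branch 2.1.1 (add ~Y):
            ○ open, literals {Y=F, Z=T}.
          branch 2.1.2 (add (~Z <-> (W -> (W -> Z)))):
            (~Z <-> (W -> (W -> Z))): β-rule — branch into ~Z, (W -> (W -> Z))  //  ~~Z, ~(W -> (W -> Z)).
              branch 2.1.2.1 (add ~Z, (W -> (W -> Z))):
                × closes — contains both Z and ~Z.
              branch 2.1.2.2 (add ~~Z, ~(W -> (W -> Z))):
                ~(W -> (W -> Z)): α-rule — add W, ~(W -> Z).
                ~(W -> Z): α-rule — add W, ~Z.
                × closes — contains both Z and ~Z.
      branch 2.2 (add ~Y):
        (Y -> (~Z <-> (W -> (W -> Z)))): β-rule — branch into ~Y  //  (~Z <-> (W -> (W -> Z))).
          branch 2.2.1 (add ~Y):
            ○ open, literals {Y=F}.
          branch 2.2.2 (add (~Z <-> (W -> (W -> Z)))):
            (~Z <-> (W -> (W -> Z))): β-rule — branch into ~Z, (W -> (W -> Z))  //  ~~Z, ~(W -> (W -> Z)).
              branch 2.2.2.1 (add ~Z, (W -> (W -> Z))):
                (W -> (W -> Z)): β-rule — branch into ~W  //  (W -> Z).
                  branch 2.2.2.1.1 (add ~W):
                    ○ open, literals {W=F, Y=F, Z=F}.
                  branch 2.2.2.1.2 (add (W -> Z)):
                    (W -> Z): β-rule — branch into ~W  //  Z.
                      branch 2.2.2.1.2.1 (add ~W):
                        ○ open, literals {W=F, Y=F, Z=F}.
                      branch 2.2.2.1.2.2 (add Z):
                        × closes — contains both Z and ~Z.
              branch 2.2.2.2 (add ~~Z, ~(W -> (W -> Z))):
                ~(W -> (W -> Z)): α-rule — add W, ~(W -> Z).
                ~(W -> Z): α-rule — add W, ~Z.
                × closes — contains both Z and ~Z.
4 branches closed, 6 open.
Each open branch fixes some atoms; the unmentioned ones are free. Counting distinct full assignments: branch {Y=F, Z=T} (W, X) contributes 4 new; branch {Y=F} (W, Z, X) contributes 4 new; branch {Y=F, Z=T} (W, X) contributes 0 new; branch {Y=F} (W, Z, X) contributes 0 new; branch {W=F, Y=F, Z=F} (X) contributes 0 new; branch {W=F, Y=F, Z=F} (X) contributes 0 new. Total: 8.

8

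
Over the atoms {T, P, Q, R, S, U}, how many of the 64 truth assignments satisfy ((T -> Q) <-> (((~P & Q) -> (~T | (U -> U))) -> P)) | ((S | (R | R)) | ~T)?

60

Initial set: {T (((T -> Q) <-> (((~P & Q) -> (~T | (U -> U))) -> P)) | ((S | (R | R)) | ~T))}.
T (((T -> Q) <-> (((~P & Q) -> (~T | (U -> U))) -> P)) | ((S | (R | R)) | ~T)): β-rule — branch into T ((T -> Q) <-> (((~P & Q) -> (~T | (U -> U))) -> P))  //  T ((S | (R | R)) | ~T).
  branch 1 (add T ((T -> Q) <-> (((~P & Q) -> (~T | (U -> U))) -> P))):
    T ((T -> Q) <-> (((~P & Q) -> (~T | (U -> U))) -> P)): β-rule — branch into T (T -> Q), T (((~P & Q) -> (~T | (U -> U))) -> P)  //  F (T -> Q), F (((~P & Q) -> (~T | (U -> U))) -> P).
      branch 1.1 (add T (T -> Q), T (((~P & Q) -> (~T | (U -> U))) -> P)):
        T (T -> Q): β-rule — branch into F T  //  T Q.
          branch 1.1.1 (add F T):
            T (((~P & Q) -> (~T | (U -> U))) -> P): β-rule — branch into F ((~P & Q) -> (~T | (U -> U)))  //  T P.
              branch 1.1.1.1 (add F ((~P & Q) -> (~T | (U -> U)))):
                F ((~P & Q) -> (~T | (U -> U))): α-rule — add T (~P & Q), F (~T | (U -> U)).
                T (~P & Q): α-rule — add T ~P, T Q.
                F (~T | (U -> U)): α-rule — add F ~T, F (U -> U).
                × closes — contains both T and ~T.
              branch 1.1.1.2 (add T P):
                ○ open, literals {P=1, T=0}.
          branch 1.1.2 (add T Q):
            T (((~P & Q) -> (~T | (U -> U))) -> P): β-rule — branch into F ((~P & Q) -> (~T | (U -> U)))  //  T P.
              branch 1.1.2.1 (add F ((~P & Q) -> (~T | (U -> U)))):
                F ((~P & Q) -> (~T | (U -> U))): α-rule — add T (~P & Q), F (~T | (U -> U)).
                T (~P & Q): α-rule — add T ~P, T Q.
                F (~T | (U -> U)): α-rule — add F ~T, F (U -> U).
                F (U -> U): α-rule — add T U, F U.
                × closes — contains both U and ~U.
              branch 1.1.2.2 (add T P):
                ○ open, literals {P=1, Q=1}.
      branch 1.2 (add F (T -> Q), F (((~P & Q) -> (~T | (U -> U))) -> P)):
        F (T -> Q): α-rule — add T T, F Q.
        F (((~P & Q) -> (~T | (U -> U))) -> P): α-rule — add T ((~P & Q) -> (~T | (U -> U))), F P.
        T ((~P & Q) -> (~T | (U -> U))): β-rule — branch into F (~P & Q)  //  T (~T | (U -> U)).
          branch 1.2.1 (add F (~P & Q)):
            F (~P & Q): β-rule — branch into F ~P  //  F Q.
              branch 1.2.1.1 (add F ~P):
                × closes — contains both P and ~P.
              branch 1.2.1.2 (add F Q):
                ○ open, literals {P=0, Q=0, T=1}.
          branch 1.2.2 (add T (~T | (U -> U))):
            T (~T | (U -> U)): β-rule — branch into T ~T  //  T (U -> U).
              branch 1.2.2.1 (add T ~T):
                × closes — contains both T and ~T.
              branch 1.2.2.2 (add T (U -> U)):
                T (U -> U): β-rule — branch into F U  //  T U.
                  branch 1.2.2.2.1 (add F U):
                    ○ open, literals {P=0, Q=0, T=1, U=0}.
                  branch 1.2.2.2.2 (add T U):
                    ○ open, literals {P=0, Q=0, T=1, U=1}.
  branch 2 (add T ((S | (R | R)) | ~T)):
    T ((S | (R | R)) | ~T): β-rule — branch into T (S | (R | R))  //  T ~T.
      branch 2.1 (add T (S | (R | R))):
        T (S | (R | R)): β-rule — branch into T S  //  T (R | R).
          branch 2.1.1 (add T S):
            ○ open, literals {S=1}.
          branch 2.1.2 (add T (R | R)):
            T (R | R): β-rule — branch into T R  //  T R.
              branch 2.1.2.1 (add T R):
                ○ open, literals {R=1}.
              branch 2.1.2.2 (add T R):
                ○ open, literals {R=1}.
      branch 2.2 (add T ~T):
        ○ open, literals {T=0}.
4 branches closed, 9 open.
Each open branch fixes some atoms; the unmentioned ones are free. Counting distinct full assignments: branch {P=1, T=0} (Q, R, S, U) contributes 16 new; branch {P=1, Q=1} (T, R, S, U) contributes 8 new; branch {P=0, Q=0, T=1} (R, S, U) contributes 8 new; branch {P=0, Q=0, T=1, U=0} (R, S) contributes 0 new; branch {P=0, Q=0, T=1, U=1} (R, S) contributes 0 new; branch {S=1} (T, P, Q, R, U) contributes 16 new; branch {R=1} (T, P, Q, S, U) contributes 8 new; branch {R=1} (T, P, Q, S, U) contributes 0 new; branch {T=0} (P, Q, R, S, U) contributes 4 new. Total: 60.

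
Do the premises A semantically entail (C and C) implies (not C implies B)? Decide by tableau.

Yes

Initial set: {A; not ((C and C) implies (not C implies B))}.
not ((C and C) implies (not C implies B)): α-rule — add (C and C), not (not C implies B).
(C and C): α-rule — add C, C.
not (not C implies B): α-rule — add not C, not B.
× closes — contains both C and not C.
All 1 branch closes.
Every branch closed, so the premises entail the conclusion.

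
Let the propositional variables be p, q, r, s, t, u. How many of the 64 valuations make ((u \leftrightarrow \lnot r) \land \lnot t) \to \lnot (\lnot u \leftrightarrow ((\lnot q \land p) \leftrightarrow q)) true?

Initial set: {(((u \leftrightarrow \lnot r) \land \lnot t) \to \lnot (\lnot u \leftrightarrow ((\lnot q \land p) \leftrightarrow q)))}.
(((u \leftrightarrow \lnot r) \land \lnot t) \to \lnot (\lnot u \leftrightarrow ((\lnot q \land p) \leftrightarrow q))): β-rule — branch into \lnot ((u \leftrightarrow \lnot r) \land \lnot t)  //  \lnot (\lnot u \leftrightarrow ((\lnot q \land p) \leftrightarrow q)).
  branch 1 (add \lnot ((u \leftrightarrow \lnot r) \land \lnot t)):
    \lnot ((u \leftrightarrow \lnot r) \land \lnot t): β-rule — branch into \lnot (u \leftrightarrow \lnot r)  //  \lnot \lnot t.
      branch 1.1 (add \lnot (u \leftrightarrow \lnot r)):
        \lnot (u \leftrightarrow \lnot r): β-rule — branch into u, \lnot \lnot r  //  \lnot u, \lnot r.
          branch 1.1.1 (add u, \lnot \lnot r):
            ○ open, literals {r=T, u=T}.
          branch 1.1.2 (add \lnot u, \lnot r):
            ○ open, literals {r=F, u=F}.
      branch 1.2 (add \lnot \lnot t):
        ○ open, literals {t=T}.
  branch 2 (add \lnot (\lnot u \leftrightarrow ((\lnot q \land p) \leftrightarrow q))):
    \lnot (\lnot u \leftrightarrow ((\lnot q \land p) \leftrightarrow q)): β-rule — branch into \lnot u, \lnot ((\lnot q \land p) \leftrightarrow q)  //  \lnot \lnot u, ((\lnot q \land p) \leftrightarrow q).
      branch 2.1 (add \lnot u, \lnot ((\lnot q \land p) \leftrightarrow q)):
        \lnot ((\lnot q \land p) \leftrightarrow q): β-rule — branch into (\lnot q \land p), \lnot q  //  \lnot (\lnot q \land p), q.
          branch 2.1.1 (add (\lnot q \land p), \lnot q):
            (\lnot q \land p): α-rule — add \lnot q, p.
            ○ open, literals {p=T, q=F, u=F}.
          branch 2.1.2 (add \lnot (\lnot q \land p), q):
            \lnot (\lnot q \land p): β-rule — branch into \lnot \lnot q  //  \lnot p.
              branch 2.1.2.1 (add \lnot \lnot q):
                ○ open, literals {q=T, u=F}.
              branch 2.1.2.2 (add \lnot p):
                ○ open, literals {p=F, q=T, u=F}.
      branch 2.2 (add \lnot \lnot u, ((\lnot q \land p) \leftrightarrow q)):
        ((\lnot q \land p) \leftrightarrow q): β-rule — branch into (\lnot q \land p), q  //  \lnot (\lnot q \land p), \lnot q.
          branch 2.2.1 (add (\lnot q \land p), q):
            (\lnot q \land p): α-rule — add \lnot q, p.
            × closes — contains both q and \lnot q.
          branch 2.2.2 (add \lnot (\lnot q \land p), \lnot q):
            \lnot (\lnot q \land p): β-rule — branch into \lnot \lnot q  //  \lnot p.
              branch 2.2.2.1 (add \lnot \lnot q):
                × closes — contains both q and \lnot q.
              branch 2.2.2.2 (add \lnot p):
                ○ open, literals {p=F, q=F, u=T}.
2 branches closed, 7 open.
Each open branch fixes some atoms; the unmentioned ones are free. Counting distinct full assignments: branch {r=T, u=T} (p, q, s, t) contributes 16 new; branch {r=F, u=F} (p, q, s, t) contributes 16 new; branch {t=T} (p, q, r, s, u) contributes 16 new; branch {p=T, q=F, u=F} (r, s, t) contributes 2 new; branch {q=T, u=F} (p, r, s, t) contributes 4 new; branch {p=F, q=T, u=F} (r, s, t) contributes 0 new; branch {p=F, q=F, u=T} (r, s, t) contributes 2 new. Total: 56.

56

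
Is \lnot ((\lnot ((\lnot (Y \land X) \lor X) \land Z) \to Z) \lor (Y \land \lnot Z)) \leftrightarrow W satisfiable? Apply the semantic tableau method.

Satisfiable

Initial set: {(\lnot ((\lnot ((\lnot (Y \land X) \lor X) \land Z) \to Z) \lor (Y \land \lnot Z)) \leftrightarrow W)}.
(\lnot ((\lnot ((\lnot (Y \land X) \lor X) \land Z) \to Z) \lor (Y \land \lnot Z)) \leftrightarrow W): β-rule — branch into \lnot ((\lnot ((\lnot (Y \land X) \lor X) \land Z) \to Z) \lor (Y \land \lnot Z)), W  //  \lnot \lnot ((\lnot ((\lnot (Y \land X) \lor X) \land Z) \to Z) \lor (Y \land \lnot Z)), \lnot W.
  branch 1 (add \lnot ((\lnot ((\lnot (Y \land X) \lor X) \land Z) \to Z) \lor (Y \land \lnot Z)), W):
    \lnot ((\lnot ((\lnot (Y \land X) \lor X) \land Z) \to Z) \lor (Y \land \lnot Z)): α-rule — add \lnot (\lnot ((\lnot (Y \land X) \lor X) \land Z) \to Z), \lnot (Y \land \lnot Z).
    \lnot (\lnot ((\lnot (Y \land X) \lor X) \land Z) \to Z): α-rule — add \lnot ((\lnot (Y \land X) \lor X) \land Z), \lnot Z.
    \lnot (Y \land \lnot Z): β-rule — branch into \lnot Y  //  \lnot \lnot Z.
      branch 1.1 (add \lnot Y):
        \lnot ((\lnot (Y \land X) \lor X) \land Z): β-rule — branch into \lnot (\lnot (Y \land X) \lor X)  //  \lnot Z.
          branch 1.1.1 (add \lnot (\lnot (Y \land X) \lor X)):
            \lnot (\lnot (Y \land X) \lor X): α-rule — add \lnot \lnot (Y \land X), \lnot X.
            \lnot \lnot (Y \land X): α-rule — add Y, X.
            × closes — contains both Y and \lnot Y.
          branch 1.1.2 (add \lnot Z):
            ○ open, literals {W=1, Y=0, Z=0}.
      branch 1.2 (add \lnot \lnot Z):
        × closes — contains both Z and \lnot Z.
  branch 2 (add \lnot \lnot ((\lnot ((\lnot (Y \land X) \lor X) \land Z) \to Z) \lor (Y \land \lnot Z)), \lnot W):
    \lnot \lnot ((\lnot ((\lnot (Y \land X) \lor X) \land Z) \to Z) \lor (Y \land \lnot Z)): β-rule — branch into (\lnot ((\lnot (Y \land X) \lor X) \land Z) \to Z)  //  (Y \land \lnot Z).
      branch 2.1 (add (\lnot ((\lnot (Y \land X) \lor X) \land Z) \to Z)):
        (\lnot ((\lnot (Y \land X) \lor X) \land Z) \to Z): β-rule — branch into \lnot \lnot ((\lnot (Y \land X) \lor X) \land Z)  //  Z.
          branch 2.1.1 (add \lnot \lnot ((\lnot (Y \land X) \lor X) \land Z)):
            \lnot \lnot ((\lnot (Y \land X) \lor X) \land Z): α-rule — add (\lnot (Y \land X) \lor X), Z.
            (\lnot (Y \land X) \lor X): β-rule — branch into \lnot (Y \land X)  //  X.
              branch 2.1.1.1 (add \lnot (Y \land X)):
                \lnot (Y \land X): β-rule — branch into \lnot Y  //  \lnot X.
                  branch 2.1.1.1.1 (add \lnot Y):
                    ○ open, literals {W=0, Y=0, Z=1}.
                  branch 2.1.1.1.2 (add \lnot X):
                    ○ open, literals {W=0, X=0, Z=1}.
              branch 2.1.1.2 (add X):
                ○ open, literals {W=0, X=1, Z=1}.
          branch 2.1.2 (add Z):
            ○ open, literals {W=0, Z=1}.
      branch 2.2 (add (Y \land \lnot Z)):
        (Y \land \lnot Z): α-rule — add Y, \lnot Z.
        ○ open, literals {W=0, Y=1, Z=0}.
2 branches closed, 6 open.
An open branch gives a satisfying assignment: W=1, Y=0, Z=0.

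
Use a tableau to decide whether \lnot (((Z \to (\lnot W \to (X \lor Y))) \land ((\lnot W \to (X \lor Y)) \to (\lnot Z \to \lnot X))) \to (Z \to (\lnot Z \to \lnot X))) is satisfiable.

Initial set: {\lnot (((Z \to (\lnot W \to (X \lor Y))) \land ((\lnot W \to (X \lor Y)) \to (\lnot Z \to \lnot X))) \to (Z \to (\lnot Z \to \lnot X)))}.
\lnot (((Z \to (\lnot W \to (X \lor Y))) \land ((\lnot W \to (X \lor Y)) \to (\lnot Z \to \lnot X))) \to (Z \to (\lnot Z \to \lnot X))): α-rule — add ((Z \to (\lnot W \to (X \lor Y))) \land ((\lnot W \to (X \lor Y)) \to (\lnot Z \to \lnot X))), \lnot (Z \to (\lnot Z \to \lnot X)).
((Z \to (\lnot W \to (X \lor Y))) \land ((\lnot W \to (X \lor Y)) \to (\lnot Z \to \lnot X))): α-rule — add (Z \to (\lnot W \to (X \lor Y))), ((\lnot W \to (X \lor Y)) \to (\lnot Z \to \lnot X)).
\lnot (Z \to (\lnot Z \to \lnot X)): α-rule — add Z, \lnot (\lnot Z \to \lnot X).
\lnot (\lnot Z \to \lnot X): α-rule — add \lnot Z, \lnot \lnot X.
× closes — contains both Z and \lnot Z.
All 1 branch closes.
Every branch closed; the formula is unsatisfiable.

Unsatisfiable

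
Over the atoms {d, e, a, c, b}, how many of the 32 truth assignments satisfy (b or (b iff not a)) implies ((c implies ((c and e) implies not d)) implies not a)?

Initial set: {T ((b or (b iff not a)) implies ((c implies ((c and e) implies not d)) implies not a))}.
T ((b or (b iff not a)) implies ((c implies ((c and e) implies not d)) implies not a)): β-rule — branch into F (b or (b iff not a))  //  T ((c implies ((c and e) implies not d)) implies not a).
  branch 1 (add F (b or (b iff not a))):
    F (b or (b iff not a)): α-rule — add F b, F (b iff not a).
    F (b iff not a): β-rule — branch into T b, F not a  //  F b, T not a.
      branch 1.1 (add T b, F not a):
        × closes — contains both b and not b.
      branch 1.2 (add F b, T not a):
        ○ open, literals {a=0, b=0}.
  branch 2 (add T ((c implies ((c and e) implies not d)) implies not a)):
    T ((c implies ((c and e) implies not d)) implies not a): β-rule — branch into F (c implies ((c and e) implies not d))  //  T not a.
      branch 2.1 (add F (c implies ((c and e) implies not d))):
        F (c implies ((c and e) implies not d)): α-rule — add T c, F ((c and e) implies not d).
        F ((c and e) implies not d): α-rule — add T (c and e), F not d.
        T (c and e): α-rule — add T c, T e.
        ○ open, literals {c=1, d=1, e=1}.
      branch 2.2 (add T not a):
        ○ open, literals {a=0}.
1 branch closed, 3 open.
Each open branch fixes some atoms; the unmentioned ones are free. Counting distinct full assignments: branch {a=0, b=0} (d, e, c) contributes 8 new; branch {c=1, d=1, e=1} (a, b) contributes 3 new; branch {a=0} (d, e, c, b) contributes 7 new. Total: 18.

18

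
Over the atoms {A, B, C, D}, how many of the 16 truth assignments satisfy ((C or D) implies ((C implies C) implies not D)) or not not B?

Initial set: {(((C or D) implies ((C implies C) implies not D)) or not not B)}.
(((C or D) implies ((C implies C) implies not D)) or not not B): β-rule — branch into ((C or D) implies ((C implies C) implies not D))  //  not not B.
  branch 1 (add ((C or D) implies ((C implies C) implies not D))):
    ((C or D) implies ((C implies C) implies not D)): β-rule — branch into not (C or D)  //  ((C implies C) implies not D).
      branch 1.1 (add not (C or D)):
        not (C or D): α-rule — add not C, not D.
        ○ open, literals {C=0, D=0}.
      branch 1.2 (add ((C implies C) implies not D)):
        ((C implies C) implies not D): β-rule — branch into not (C implies C)  //  not D.
          branch 1.2.1 (add not (C implies C)):
            not (C implies C): α-rule — add C, not C.
            × closes — contains both C and not C.
          branch 1.2.2 (add not D):
            ○ open, literals {D=0}.
  branch 2 (add not not B):
    not not B: drop double negation, giving B.
    ○ open, literals {B=1}.
1 branch closed, 3 open.
Each open branch fixes some atoms; the unmentioned ones are free. Counting distinct full assignments: branch {C=0, D=0} (A, B) contributes 4 new; branch {D=0} (A, B, C) contributes 4 new; branch {B=1} (A, C, D) contributes 4 new. Total: 12.

12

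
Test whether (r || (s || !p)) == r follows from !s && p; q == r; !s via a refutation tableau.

Initial set: {(!s && p); (q == r); !s; !((r || (s || !p)) == r)}.
(!s && p): α-rule — add !s, p.
(q == r): β-rule — branch into q, r  //  !q, !r.
  branch 1 (add q, r):
    !((r || (s || !p)) == r): β-rule — branch into (r || (s || !p)), !r  //  !(r || (s || !p)), r.
      branch 1.1 (add (r || (s || !p)), !r):
        × closes — contains both r and !r.
      branch 1.2 (add !(r || (s || !p)), r):
        !(r || (s || !p)): α-rule — add !r, !(s || !p).
        × closes — contains both r and !r.
  branch 2 (add !q, !r):
    !((r || (s || !p)) == r): β-rule — branch into (r || (s || !p)), !r  //  !(r || (s || !p)), r.
      branch 2.1 (add (r || (s || !p)), !r):
        (r || (s || !p)): β-rule — branch into r  //  (s || !p).
          branch 2.1.1 (add r):
            × closes — contains both r and !r.
          branch 2.1.2 (add (s || !p)):
            (s || !p): β-rule — branch into s  //  !p.
              branch 2.1.2.1 (add s):
                × closes — contains both s and !s.
              branch 2.1.2.2 (add !p):
                × closes — contains both p and !p.
      branch 2.2 (add !(r || (s || !p)), r):
        × closes — contains both r and !r.
All 6 branches close.
Every branch closed, so the premises entail the conclusion.

Yes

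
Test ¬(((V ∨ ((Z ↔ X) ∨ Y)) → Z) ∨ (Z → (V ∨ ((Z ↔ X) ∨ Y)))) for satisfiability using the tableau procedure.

Initial set: {T ¬(((V ∨ ((Z ↔ X) ∨ Y)) → Z) ∨ (Z → (V ∨ ((Z ↔ X) ∨ Y))))}.
T ¬(((V ∨ ((Z ↔ X) ∨ Y)) → Z) ∨ (Z → (V ∨ ((Z ↔ X) ∨ Y)))): α-rule — add F ((V ∨ ((Z ↔ X) ∨ Y)) → Z), F (Z → (V ∨ ((Z ↔ X) ∨ Y))).
F ((V ∨ ((Z ↔ X) ∨ Y)) → Z): α-rule — add T (V ∨ ((Z ↔ X) ∨ Y)), F Z.
F (Z → (V ∨ ((Z ↔ X) ∨ Y))): α-rule — add T Z, F (V ∨ ((Z ↔ X) ∨ Y)).
× closes — contains both Z and ¬Z.
All 1 branch closes.
Every branch closed; the formula is unsatisfiable.

Unsatisfiable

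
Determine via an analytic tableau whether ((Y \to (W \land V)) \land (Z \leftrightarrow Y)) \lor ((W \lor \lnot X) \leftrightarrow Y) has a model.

Satisfiable

Initial set: {(((Y \to (W \land V)) \land (Z \leftrightarrow Y)) \lor ((W \lor \lnot X) \leftrightarrow Y))}.
(((Y \to (W \land V)) \land (Z \leftrightarrow Y)) \lor ((W \lor \lnot X) \leftrightarrow Y)): β-rule — branch into ((Y \to (W \land V)) \land (Z \leftrightarrow Y))  //  ((W \lor \lnot X) \leftrightarrow Y).
  branch 1 (add ((Y \to (W \land V)) \land (Z \leftrightarrow Y))):
    ((Y \to (W \land V)) \land (Z \leftrightarrow Y)): α-rule — add (Y \to (W \land V)), (Z \leftrightarrow Y).
    (Y \to (W \land V)): β-rule — branch into \lnot Y  //  (W \land V).
      branch 1.1 (add \lnot Y):
        (Z \leftrightarrow Y): β-rule — branch into Z, Y  //  \lnot Z, \lnot Y.
          branch 1.1.1 (add Z, Y):
            × closes — contains both Y and \lnot Y.
          branch 1.1.2 (add \lnot Z, \lnot Y):
            ○ open, literals {Y=false, Z=false}.
      branch 1.2 (add (W \land V)):
        (W \land V): α-rule — add W, V.
        (Z \leftrightarrow Y): β-rule — branch into Z, Y  //  \lnot Z, \lnot Y.
          branch 1.2.1 (add Z, Y):
            ○ open, literals {V=true, W=true, Y=true, Z=true}.
          branch 1.2.2 (add \lnot Z, \lnot Y):
            ○ open, literals {V=true, W=true, Y=false, Z=false}.
  branch 2 (add ((W \lor \lnot X) \leftrightarrow Y)):
    ((W \lor \lnot X) \leftrightarrow Y): β-rule — branch into (W \lor \lnot X), Y  //  \lnot (W \lor \lnot X), \lnot Y.
      branch 2.1 (add (W \lor \lnot X), Y):
        (W \lor \lnot X): β-rule — branch into W  //  \lnot X.
          branch 2.1.1 (add W):
            ○ open, literals {W=true, Y=true}.
          branch 2.1.2 (add \lnot X):
            ○ open, literals {X=false, Y=true}.
      branch 2.2 (add \lnot (W \lor \lnot X), \lnot Y):
        \lnot (W \lor \lnot X): α-rule — add \lnot W, \lnot \lnot X.
        ○ open, literals {W=false, X=true, Y=false}.
1 branch closed, 6 open.
An open branch gives a satisfying assignment: Y=false, Z=false.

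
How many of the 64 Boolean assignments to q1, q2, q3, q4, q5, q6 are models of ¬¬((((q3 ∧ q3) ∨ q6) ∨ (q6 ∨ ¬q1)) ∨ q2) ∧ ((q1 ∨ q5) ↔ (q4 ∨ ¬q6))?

Initial set: {(¬¬((((q3 ∧ q3) ∨ q6) ∨ (q6 ∨ ¬q1)) ∨ q2) ∧ ((q1 ∨ q5) ↔ (q4 ∨ ¬q6)))}.
(¬¬((((q3 ∧ q3) ∨ q6) ∨ (q6 ∨ ¬q1)) ∨ q2) ∧ ((q1 ∨ q5) ↔ (q4 ∨ ¬q6))): α-rule — add ¬¬((((q3 ∧ q3) ∨ q6) ∨ (q6 ∨ ¬q1)) ∨ q2), ((q1 ∨ q5) ↔ (q4 ∨ ¬q6)).
¬¬((((q3 ∧ q3) ∨ q6) ∨ (q6 ∨ ¬q1)) ∨ q2): drop double negation, giving ((((q3 ∧ q3) ∨ q6) ∨ (q6 ∨ ¬q1)) ∨ q2).
((q1 ∨ q5) ↔ (q4 ∨ ¬q6)): β-rule — branch into (q1 ∨ q5), (q4 ∨ ¬q6)  //  ¬(q1 ∨ q5), ¬(q4 ∨ ¬q6).
  branch 1 (add (q1 ∨ q5), (q4 ∨ ¬q6)):
    ((((q3 ∧ q3) ∨ q6) ∨ (q6 ∨ ¬q1)) ∨ q2): β-rule — branch into (((q3 ∧ q3) ∨ q6) ∨ (q6 ∨ ¬q1))  //  q2.
      branch 1.1 (add (((q3 ∧ q3) ∨ q6) ∨ (q6 ∨ ¬q1))):
        (q1 ∨ q5): β-rule — branch into q1  //  q5.
          branch 1.1.1 (add q1):
            (q4 ∨ ¬q6): β-rule — branch into q4  //  ¬q6.
              branch 1.1.1.1 (add q4):
                (((q3 ∧ q3) ∨ q6) ∨ (q6 ∨ ¬q1)): β-rule — branch into ((q3 ∧ q3) ∨ q6)  //  (q6 ∨ ¬q1).
                  branch 1.1.1.1.1 (add ((q3 ∧ q3) ∨ q6)):
                    ((q3 ∧ q3) ∨ q6): β-rule — branch into (q3 ∧ q3)  //  q6.
                      branch 1.1.1.1.1.1 (add (q3 ∧ q3)):
                        (q3 ∧ q3): α-rule — add q3, q3.
                        ○ open, literals {q1=1, q3=1, q4=1}.
                      branch 1.1.1.1.1.2 (add q6):
                        ○ open, literals {q1=1, q4=1, q6=1}.
                  branch 1.1.1.1.2 (add (q6 ∨ ¬q1)):
                    (q6 ∨ ¬q1): β-rule — branch into q6  //  ¬q1.
                      branch 1.1.1.1.2.1 (add q6):
                        ○ open, literals {q1=1, q4=1, q6=1}.
                      branch 1.1.1.1.2.2 (add ¬q1):
                        × closes — contains both q1 and ¬q1.
              branch 1.1.1.2 (add ¬q6):
                (((q3 ∧ q3) ∨ q6) ∨ (q6 ∨ ¬q1)): β-rule — branch into ((q3 ∧ q3) ∨ q6)  //  (q6 ∨ ¬q1).
                  branch 1.1.1.2.1 (add ((q3 ∧ q3) ∨ q6)):
                    ((q3 ∧ q3) ∨ q6): β-rule — branch into (q3 ∧ q3)  //  q6.
                      branch 1.1.1.2.1.1 (add (q3 ∧ q3)):
                        (q3 ∧ q3): α-rule — add q3, q3.
                        ○ open, literals {q1=1, q3=1, q6=0}.
                      branch 1.1.1.2.1.2 (add q6):
                        × closes — contains both q6 and ¬q6.
                  branch 1.1.1.2.2 (add (q6 ∨ ¬q1)):
                    (q6 ∨ ¬q1): β-rule — branch into q6  //  ¬q1.
                      branch 1.1.1.2.2.1 (add q6):
                        × closes — contains both q6 and ¬q6.
                      branch 1.1.1.2.2.2 (add ¬q1):
                        × closes — contains both q1 and ¬q1.
          branch 1.1.2 (add q5):
            (q4 ∨ ¬q6): β-rule — branch into q4  //  ¬q6.
              branch 1.1.2.1 (add q4):
                (((q3 ∧ q3) ∨ q6) ∨ (q6 ∨ ¬q1)): β-rule — branch into ((q3 ∧ q3) ∨ q6)  //  (q6 ∨ ¬q1).
                  branch 1.1.2.1.1 (add ((q3 ∧ q3) ∨ q6)):
                    ((q3 ∧ q3) ∨ q6): β-rule — branch into (q3 ∧ q3)  //  q6.
                      branch 1.1.2.1.1.1 (add (q3 ∧ q3)):
                        (q3 ∧ q3): α-rule — add q3, q3.
                        ○ open, literals {q3=1, q4=1, q5=1}.
                      branch 1.1.2.1.1.2 (add q6):
                        ○ open, literals {q4=1, q5=1, q6=1}.
                  branch 1.1.2.1.2 (add (q6 ∨ ¬q1)):
                    (q6 ∨ ¬q1): β-rule — branch into q6  //  ¬q1.
                      branch 1.1.2.1.2.1 (add q6):
                        ○ open, literals {q4=1, q5=1, q6=1}.
                      branch 1.1.2.1.2.2 (add ¬q1):
                        ○ open, literals {q1=0, q4=1, q5=1}.
              branch 1.1.2.2 (add ¬q6):
                (((q3 ∧ q3) ∨ q6) ∨ (q6 ∨ ¬q1)): β-rule — branch into ((q3 ∧ q3) ∨ q6)  //  (q6 ∨ ¬q1).
                  branch 1.1.2.2.1 (add ((q3 ∧ q3) ∨ q6)):
                    ((q3 ∧ q3) ∨ q6): β-rule — branch into (q3 ∧ q3)  //  q6.
                      branch 1.1.2.2.1.1 (add (q3 ∧ q3)):
                        (q3 ∧ q3): α-rule — add q3, q3.
                        ○ open, literals {q3=1, q5=1, q6=0}.
                      branch 1.1.2.2.1.2 (add q6):
                        × closes — contains both q6 and ¬q6.
                  branch 1.1.2.2.2 (add (q6 ∨ ¬q1)):
                    (q6 ∨ ¬q1): β-rule — branch into q6  //  ¬q1.
                      branch 1.1.2.2.2.1 (add q6):
                        × closes — contains both q6 and ¬q6.
                      branch 1.1.2.2.2.2 (add ¬q1):
                        ○ open, literals {q1=0, q5=1, q6=0}.
      branch 1.2 (add q2):
        (q1 ∨ q5): β-rule — branch into q1  //  q5.
          branch 1.2.1 (add q1):
            (q4 ∨ ¬q6): β-rule — branch into q4  //  ¬q6.
              branch 1.2.1.1 (add q4):
                ○ open, literals {q1=1, q2=1, q4=1}.
              branch 1.2.1.2 (add ¬q6):
                ○ open, literals {q1=1, q2=1, q6=0}.
          branch 1.2.2 (add q5):
            (q4 ∨ ¬q6): β-rule — branch into q4  //  ¬q6.
              branch 1.2.2.1 (add q4):
                ○ open, literals {q2=1, q4=1, q5=1}.
              branch 1.2.2.2 (add ¬q6):
                ○ open, literals {q2=1, q5=1, q6=0}.
  branch 2 (add ¬(q1 ∨ q5), ¬(q4 ∨ ¬q6)):
    ¬(q1 ∨ q5): α-rule — add ¬q1, ¬q5.
    ¬(q4 ∨ ¬q6): α-rule — add ¬q4, ¬¬q6.
    ((((q3 ∧ q3) ∨ q6) ∨ (q6 ∨ ¬q1)) ∨ q2): β-rule — branch into (((q3 ∧ q3) ∨ q6) ∨ (q6 ∨ ¬q1))  //  q2.
      branch 2.1 (add (((q3 ∧ q3) ∨ q6) ∨ (q6 ∨ ¬q1))):
        (((q3 ∧ q3) ∨ q6) ∨ (q6 ∨ ¬q1)): β-rule — branch into ((q3 ∧ q3) ∨ q6)  //  (q6 ∨ ¬q1).
          branch 2.1.1 (add ((q3 ∧ q3) ∨ q6)):
            ((q3 ∧ q3) ∨ q6): β-rule — branch into (q3 ∧ q3)  //  q6.
              branch 2.1.1.1 (add (q3 ∧ q3)):
                (q3 ∧ q3): α-rule — add q3, q3.
                ○ open, literals {q1=0, q3=1, q4=0, q5=0, q6=1}.
              branch 2.1.1.2 (add q6):
                ○ open, literals {q1=0, q4=0, q5=0, q6=1}.
          branch 2.1.2 (add (q6 ∨ ¬q1)):
            (q6 ∨ ¬q1): β-rule — branch into q6  //  ¬q1.
              branch 2.1.2.1 (add q6):
                ○ open, literals {q1=0, q4=0, q5=0, q6=1}.
              branch 2.1.2.2 (add ¬q1):
                ○ open, literals {q1=0, q4=0, q5=0, q6=1}.
      branch 2.2 (add q2):
        ○ open, literals {q1=0, q2=1, q4=0, q5=0, q6=1}.
6 branches closed, 19 open.
Each open branch fixes some atoms; the unmentioned ones are free. Counting distinct full assignments: branch {q1=1, q3=1, q4=1} (q2, q5, q6) contributes 8 new; branch {q1=1, q4=1, q6=1} (q2, q3, q5) contributes 4 new; branch {q1=1, q4=1, q6=1} (q2, q3, q5) contributes 0 new; branch {q1=1, q3=1, q6=0} (q2, q4, q5) contributes 4 new; branch {q3=1, q4=1, q5=1} (q1, q2, q6) contributes 4 new; branch {q4=1, q5=1, q6=1} (q1, q2, q3) contributes 2 new; branch {q4=1, q5=1, q6=1} (q1, q2, q3) contributes 0 new; branch {q1=0, q4=1, q5=1} (q2, q3, q6) contributes 2 new; branch {q3=1, q5=1, q6=0} (q1, q2, q4) contributes 2 new; branch {q1=0, q5=1, q6=0} (q2, q3, q4) contributes 2 new; branch {q1=1, q2=1, q4=1} (q3, q5, q6) contributes 2 new; branch {q1=1, q2=1, q6=0} (q3, q4, q5) contributes 2 new; branch {q2=1, q4=1, q5=1} (q1, q3, q6) contributes 0 new; branch {q2=1, q5=1, q6=0} (q1, q3, q4) contributes 0 new; branch {q1=0, q3=1, q4=0, q5=0, q6=1} (q2) contributes 2 new; branch {q1=0, q4=0, q5=0, q6=1} (q2, q3) contributes 2 new; branch {q1=0, q4=0, q5=0, q6=1} (q2, q3) contributes 0 new; branch {q1=0, q4=0, q5=0, q6=1} (q2, q3) contributes 0 new; branch {q1=0, q2=1, q4=0, q5=0, q6=1} (q3) contributes 0 new. Total: 36.

36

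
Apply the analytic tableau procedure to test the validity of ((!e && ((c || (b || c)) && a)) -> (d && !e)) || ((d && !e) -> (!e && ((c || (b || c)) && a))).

Valid

Assume the negation and expand:
Initial set: {!(((!e && ((c || (b || c)) && a)) -> (d && !e)) || ((d && !e) -> (!e && ((c || (b || c)) && a))))}.
!(((!e && ((c || (b || c)) && a)) -> (d && !e)) || ((d && !e) -> (!e && ((c || (b || c)) && a)))): α-rule — add !((!e && ((c || (b || c)) && a)) -> (d && !e)), !((d && !e) -> (!e && ((c || (b || c)) && a))).
!((!e && ((c || (b || c)) && a)) -> (d && !e)): α-rule — add (!e && ((c || (b || c)) && a)), !(d && !e).
!((d && !e) -> (!e && ((c || (b || c)) && a))): α-rule — add (d && !e), !(!e && ((c || (b || c)) && a)).
(!e && ((c || (b || c)) && a)): α-rule — add !e, ((c || (b || c)) && a).
(d && !e): α-rule — add d, !e.
((c || (b || c)) && a): α-rule — add (c || (b || c)), a.
!(d && !e): β-rule — branch into !d  //  !!e.
  branch 1 (add !d):
    × closes — contains both d and !d.
  branch 2 (add !!e):
    × closes — contains both e and !e.
All 2 branches close.
Every branch closed, so the negation is unsatisfiable and the formula is valid.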